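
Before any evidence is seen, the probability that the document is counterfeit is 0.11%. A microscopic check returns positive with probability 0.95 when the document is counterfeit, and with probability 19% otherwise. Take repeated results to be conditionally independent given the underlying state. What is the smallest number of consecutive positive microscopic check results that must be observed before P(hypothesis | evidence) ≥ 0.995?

Prior odds = 0.0011/0.9989 = 11/9989.
Likelihood ratio of a positive result = 0.95/0.19 = 5.
Target odds: 0.995 ÷ 0.005 = 199.
Require 5ⁿ ≥ 199 ÷ (11/9989) = 1987811/11.
5⁷ = 78125 falls short of 1987811/11 but 5⁸ = 390625 reaches it, so n = 8.

8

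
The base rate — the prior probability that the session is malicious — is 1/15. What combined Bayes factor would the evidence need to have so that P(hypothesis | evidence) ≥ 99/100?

Prior odds = (1/15)/(14/15) = 1/14.
Target odds = 0.99/0.01 = 99.
Required Bayes factor = 99 ÷ (1/14) = 1386.

1386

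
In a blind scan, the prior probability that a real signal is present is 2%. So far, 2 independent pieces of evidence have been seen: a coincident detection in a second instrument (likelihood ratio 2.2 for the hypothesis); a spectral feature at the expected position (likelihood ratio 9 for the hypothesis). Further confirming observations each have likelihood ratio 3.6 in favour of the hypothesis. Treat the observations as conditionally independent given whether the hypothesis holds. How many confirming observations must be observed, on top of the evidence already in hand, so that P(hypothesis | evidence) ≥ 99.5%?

Prior odds = 0.02/0.98 = 1/49.
Combined Bayes factor of the evidence already in hand = 2.2 × 9 = 19.8.
Odds after that evidence = (1/49) × 19.8 = 99/245.
Target odds = 0.995/0.005 = 199.
Need 3.6ⁿ ≥ 199 ÷ (99/245) = 48755/99.
3.6⁴ = 167.9616 falls short of 48755/99 but 3.6⁵ = 604.66176 reaches it, so n = 5.

5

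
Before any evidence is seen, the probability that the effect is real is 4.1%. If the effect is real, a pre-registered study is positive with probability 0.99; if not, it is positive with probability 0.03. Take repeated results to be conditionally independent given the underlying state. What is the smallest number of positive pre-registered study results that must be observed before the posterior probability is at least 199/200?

3

Prior odds: 0.041 ÷ 0.959 = 41/959.
Likelihood ratio of a positive = 0.99/0.03 = 33.
Target odds: 0.995 ÷ 0.005 = 199.
Need (41/959) × 33ⁿ ≥ 199, i.e. 33ⁿ ≥ 190841/41.
33² = 1089 falls short of 190841/41 but 33³ = 35937 reaches it, so n = 3.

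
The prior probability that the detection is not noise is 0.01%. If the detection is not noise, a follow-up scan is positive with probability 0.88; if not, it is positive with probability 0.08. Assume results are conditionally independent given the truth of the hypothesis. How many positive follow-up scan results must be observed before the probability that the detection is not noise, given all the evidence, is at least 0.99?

6

Prior odds: 0.0001 ÷ 0.9999 = 1/9999.
Likelihood ratio of a positive = 0.88/0.08 = 11.
Target odds: 0.99 ÷ 0.01 = 99.
Need (1/9999) × 11ⁿ ≥ 99, i.e. 11ⁿ ≥ 989901.
11⁵ = 161051 falls short of 989901 but 11⁶ = 1771561 reaches it, so n = 6.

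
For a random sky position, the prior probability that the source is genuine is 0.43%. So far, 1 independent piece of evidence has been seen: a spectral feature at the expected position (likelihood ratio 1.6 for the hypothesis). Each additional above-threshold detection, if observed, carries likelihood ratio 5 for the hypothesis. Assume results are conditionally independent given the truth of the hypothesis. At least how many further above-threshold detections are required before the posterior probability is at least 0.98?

6

Prior odds = 0.0043/0.9957 = 43/9957.
Bayes factor of the evidence already in hand = 1.6.
Odds after that evidence = (43/9957) × 1.6 = 344/49785.
Target odds = 0.98/0.02 = 49.
Need 5ⁿ ≥ 49 ÷ (344/49785) = 2439465/344.
5⁵ = 3125 falls short of 2439465/344 but 5⁶ = 15625 reaches it, so n = 6.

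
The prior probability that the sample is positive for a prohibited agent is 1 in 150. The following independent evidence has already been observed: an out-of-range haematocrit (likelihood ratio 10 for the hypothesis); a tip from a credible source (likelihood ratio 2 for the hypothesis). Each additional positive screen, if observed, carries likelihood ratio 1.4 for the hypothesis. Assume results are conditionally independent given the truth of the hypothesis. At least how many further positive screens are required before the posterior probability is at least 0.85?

12

Prior odds = (1/150)/(149/150) = 1/149.
Combined Bayes factor of the evidence already in hand = 10 × 2 = 20.
Odds after that evidence = (1/149) × 20 = 20/149.
Target odds = 0.85/0.15 = 17/3.
Need 1.4ⁿ ≥ 17/3 ÷ (20/149) = 2533/60.
1.4¹¹ ≈40.4957 falls short of 2533/60 but 1.4¹² ≈56.6939 reaches it, so n = 12.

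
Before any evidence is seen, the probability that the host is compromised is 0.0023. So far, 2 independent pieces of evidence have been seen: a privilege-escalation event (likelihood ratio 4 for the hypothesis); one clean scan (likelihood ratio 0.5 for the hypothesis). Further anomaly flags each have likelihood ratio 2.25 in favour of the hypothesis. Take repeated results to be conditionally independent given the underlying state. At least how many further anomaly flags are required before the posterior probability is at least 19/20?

Prior odds = 0.0023/0.9977 = 23/9977.
Combined Bayes factor of the evidence already in hand = 4 × 0.5 = 2.
Odds after that evidence = (23/9977) × 2 = 46/9977.
Target odds = 0.95/0.05 = 19.
Need 2.25ⁿ ≥ 19 ÷ (46/9977) = 189563/46.
2.25¹⁰ ≈3325.26 falls short of 189563/46 but 2.25¹¹ ≈7481.83 reaches it, so n = 11.

11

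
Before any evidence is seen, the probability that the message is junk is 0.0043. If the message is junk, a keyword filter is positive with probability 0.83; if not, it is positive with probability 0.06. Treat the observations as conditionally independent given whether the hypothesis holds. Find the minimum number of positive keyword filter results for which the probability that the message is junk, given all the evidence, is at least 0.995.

Prior odds: 0.0043 ÷ 0.9957 = 43/9957.
Likelihood ratio of a positive = 0.83/0.06 = 83/6.
Target odds: 0.995 ÷ 0.005 = 199.
Require (83/6)ⁿ ≥ 199 ÷ (43/9957) = 1981443/43.
(83/6)⁴ = 47458321/1296 falls short of 1981443/43 but (83/6)⁵ ≈506564 reaches it, so n = 5.

5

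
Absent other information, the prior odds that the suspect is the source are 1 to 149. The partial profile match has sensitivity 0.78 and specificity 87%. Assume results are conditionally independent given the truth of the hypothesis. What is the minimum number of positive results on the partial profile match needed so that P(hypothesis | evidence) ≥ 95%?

Prior odds = 1/149.
False-positive rate = 1 − 0.87 = 0.13; likelihood ratio of a positive = 0.78/0.13 = 6.
Target posterior odds = 0.95/0.05 = 19.
Require 6ⁿ ≥ 19 ÷ (1/149) = 2831.
6⁴ = 1296 falls short of 2831 but 6⁵ = 7776 reaches it, so n = 5.

5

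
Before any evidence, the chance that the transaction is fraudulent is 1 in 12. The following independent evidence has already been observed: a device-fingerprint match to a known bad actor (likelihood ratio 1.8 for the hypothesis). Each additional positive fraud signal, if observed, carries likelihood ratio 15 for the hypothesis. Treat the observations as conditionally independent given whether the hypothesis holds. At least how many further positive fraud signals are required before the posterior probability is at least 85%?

2

Prior odds = (1/12)/(11/12) = 1/11.
Bayes factor of the evidence already in hand = 1.8.
Odds after that evidence = (1/11) × 1.8 = 9/55.
Target odds = 0.85/0.15 = 17/3.
Need 15ⁿ ≥ 17/3 ÷ (9/55) = 935/27.
15¹ = 15 falls short of 935/27 but 15² = 225 reaches it, so n = 2.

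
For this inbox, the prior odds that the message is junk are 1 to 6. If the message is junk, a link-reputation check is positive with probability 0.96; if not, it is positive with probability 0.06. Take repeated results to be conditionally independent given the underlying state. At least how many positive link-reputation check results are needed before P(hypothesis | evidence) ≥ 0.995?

Prior odds = 1/6.
Likelihood ratio of a positive = 0.96/0.06 = 16.
Target posterior odds = 0.995/0.005 = 199.
Require 16ⁿ ≥ 199 ÷ (1/6) = 1194.
16² = 256 falls short of 1194 but 16³ = 4096 reaches it, so n = 3.

3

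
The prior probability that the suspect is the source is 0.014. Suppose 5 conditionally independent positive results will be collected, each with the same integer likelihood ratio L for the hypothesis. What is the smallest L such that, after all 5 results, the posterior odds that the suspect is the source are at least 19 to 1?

5

Prior odds = 0.014/0.986 = 7/493.
Target odds = 19.
Need L⁵ ≥ 19 ÷ (7/493) = 9367/7.
4⁵ = 1024 < 9367/7 ≤ 3125 = 5⁵, so L = 5.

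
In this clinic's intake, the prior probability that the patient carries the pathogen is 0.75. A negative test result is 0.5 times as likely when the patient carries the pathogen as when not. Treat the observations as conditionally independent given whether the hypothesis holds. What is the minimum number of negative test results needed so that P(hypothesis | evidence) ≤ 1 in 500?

Prior odds: 0.75 ÷ 0.25 = 3.
Likelihood ratio per negative test result = 0.5.
Target odds: 0.002 ÷ 0.998 = 1/499.
Need 3 × 0.5ⁿ ≤ 1/499, i.e. 0.5ⁿ ≤ 1/1497.
0.5¹⁰ = 1/1024 is still above 1/1497 but 0.5¹¹ = 1/2048 is at or below it, so n = 11.

11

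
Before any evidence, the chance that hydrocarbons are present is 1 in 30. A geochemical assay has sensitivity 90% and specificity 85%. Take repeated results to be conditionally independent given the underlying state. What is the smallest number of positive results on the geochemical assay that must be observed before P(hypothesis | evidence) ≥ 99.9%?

6

Prior odds: (1/30) ÷ (29/30) = 1/29.
False-positive rate = 1 − 0.85 = 0.15; likelihood ratio of a positive = 0.9/0.15 = 6.
Target posterior odds = 0.999/0.001 = 999.
Need (1/29) × 6ⁿ ≥ 999, i.e. 6ⁿ ≥ 28971.
6⁵ = 7776 falls short of 28971 but 6⁶ = 46656 reaches it, so n = 6.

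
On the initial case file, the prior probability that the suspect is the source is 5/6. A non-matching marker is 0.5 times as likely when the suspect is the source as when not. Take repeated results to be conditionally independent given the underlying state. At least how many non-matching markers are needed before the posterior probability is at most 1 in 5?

5

Prior odds = (5/6)/(1/6) = 5.
Likelihood ratio per non-matching marker = 0.5.
Target posterior odds = 0.2/0.8 = 0.25.
Need 5 × 0.5ⁿ ≤ 0.25, i.e. 0.5ⁿ ≤ 0.05.
0.5⁴ = 0.0625 is still above 0.05 but 0.5⁵ = 0.03125 is at or below it, so n = 5.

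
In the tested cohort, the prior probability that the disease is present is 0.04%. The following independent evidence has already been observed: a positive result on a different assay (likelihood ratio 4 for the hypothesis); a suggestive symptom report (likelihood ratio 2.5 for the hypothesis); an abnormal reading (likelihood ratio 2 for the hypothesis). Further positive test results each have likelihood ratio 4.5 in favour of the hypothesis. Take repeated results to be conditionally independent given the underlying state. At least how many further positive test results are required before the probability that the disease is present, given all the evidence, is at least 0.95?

Prior odds = 0.0004/0.9996 = 1/2499.
Combined Bayes factor of the evidence already in hand = 4 × 2.5 × 2 = 20.
Odds after that evidence = (1/2499) × 20 = 20/2499.
Target odds = 0.95/0.05 = 19.
Need 4.5ⁿ ≥ 19 ÷ (20/2499) = 2374.05.
4.5⁵ = 1845.28125 falls short of 2374.05 but 4.5⁶ = 8303.765625 reaches it, so n = 6.

6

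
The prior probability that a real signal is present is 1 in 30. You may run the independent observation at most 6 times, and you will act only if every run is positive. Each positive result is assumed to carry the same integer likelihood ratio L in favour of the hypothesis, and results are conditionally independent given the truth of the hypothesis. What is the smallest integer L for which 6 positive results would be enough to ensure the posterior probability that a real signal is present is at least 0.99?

Prior odds = (1/30)/(29/30) = 1/29.
Target odds = 0.99/0.01 = 99.
Need L⁶ ≥ 99 ÷ (1/29) = 2871.
3⁶ = 729 < 2871 ≤ 4096 = 4⁶, so L = 4.

4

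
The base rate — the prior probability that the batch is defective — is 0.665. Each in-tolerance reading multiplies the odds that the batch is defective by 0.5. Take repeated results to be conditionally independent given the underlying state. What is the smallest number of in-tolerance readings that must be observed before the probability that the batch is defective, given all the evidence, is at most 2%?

Prior odds: 0.665 ÷ 0.335 = 133/67.
Likelihood ratio per in-tolerance reading = 0.5.
Target odds: 0.02 ÷ 0.98 = 1/49.
Require 0.5ⁿ ≤ 1/49 ÷ (133/67) = 67/6517.
0.5⁶ = 0.015625 is still above 67/6517 but 0.5⁷ = 0.0078125 is at or below it, so n = 7.

7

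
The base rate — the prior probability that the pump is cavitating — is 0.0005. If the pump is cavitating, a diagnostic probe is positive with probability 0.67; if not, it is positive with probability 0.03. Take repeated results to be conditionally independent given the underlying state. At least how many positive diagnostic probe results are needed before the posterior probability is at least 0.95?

4

Prior odds: 0.0005 ÷ 0.9995 = 1/1999.
Likelihood ratio of a positive = 0.67/0.03 = 67/3.
Target posterior odds = 0.95/0.05 = 19.
Require (67/3)ⁿ ≥ 19 ÷ (1/1999) = 37981.
(67/3)³ = 300763/27 falls short of 37981 but (67/3)⁴ = 20151121/81 reaches it, so n = 4.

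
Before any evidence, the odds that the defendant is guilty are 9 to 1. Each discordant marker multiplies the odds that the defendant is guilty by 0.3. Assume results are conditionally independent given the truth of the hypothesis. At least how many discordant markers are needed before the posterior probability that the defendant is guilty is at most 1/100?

Prior odds = 9.
Likelihood ratio per discordant marker = 0.3.
Target odds: 0.01 ÷ 0.99 = 1/99.
Require 0.3ⁿ ≤ 1/99 ÷ 9 = 1/891.
0.3⁵ = 243/100000 is still above 1/891 but 0.3⁶ = 729/1000000 is at or below it, so n = 6.

6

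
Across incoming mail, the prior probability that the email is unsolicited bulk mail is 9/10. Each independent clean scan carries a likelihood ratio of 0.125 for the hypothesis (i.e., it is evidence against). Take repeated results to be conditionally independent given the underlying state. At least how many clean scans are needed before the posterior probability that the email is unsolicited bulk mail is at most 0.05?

3

Prior odds = 0.9/0.1 = 9.
Likelihood ratio per clean scan = 0.125.
Target odds: 0.05 ÷ 0.95 = 1/19.
Require 0.125ⁿ ≤ 1/19 ÷ 9 = 1/171.
0.125² = 0.015625 is still above 1/171 but 0.125³ = 0.001953125 is at or below it, so n = 3.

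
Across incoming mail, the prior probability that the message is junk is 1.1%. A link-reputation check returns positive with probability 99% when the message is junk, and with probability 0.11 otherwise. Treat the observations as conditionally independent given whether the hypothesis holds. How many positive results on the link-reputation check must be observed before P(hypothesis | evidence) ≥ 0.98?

Prior odds = 0.011/0.989 = 11/989.
Likelihood ratio of a positive result = 0.99/0.11 = 9.
Target posterior odds = 0.98/0.02 = 49.
Require 9ⁿ ≥ 49 ÷ (11/989) = 48461/11.
9³ = 729 falls short of 48461/11 but 9⁴ = 6561 reaches it, so n = 4.

4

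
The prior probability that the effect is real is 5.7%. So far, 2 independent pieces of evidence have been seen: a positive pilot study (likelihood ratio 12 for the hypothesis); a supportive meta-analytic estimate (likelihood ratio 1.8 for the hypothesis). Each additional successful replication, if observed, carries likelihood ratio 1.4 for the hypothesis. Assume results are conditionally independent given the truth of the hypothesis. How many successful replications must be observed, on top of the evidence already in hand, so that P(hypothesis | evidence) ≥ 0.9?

6

Prior odds = 0.057/0.943 = 57/943.
Combined Bayes factor of the evidence already in hand = 12 × 1.8 = 21.6.
Odds after that evidence = (57/943) × 21.6 = 6156/4715.
Target odds = 0.9/0.1 = 9.
Need 1.4ⁿ ≥ 9 ÷ (6156/4715) = 4715/684.
1.4⁵ = 5.37824 falls short of 4715/684 but 1.4⁶ = 117649/15625 reaches it, so n = 6.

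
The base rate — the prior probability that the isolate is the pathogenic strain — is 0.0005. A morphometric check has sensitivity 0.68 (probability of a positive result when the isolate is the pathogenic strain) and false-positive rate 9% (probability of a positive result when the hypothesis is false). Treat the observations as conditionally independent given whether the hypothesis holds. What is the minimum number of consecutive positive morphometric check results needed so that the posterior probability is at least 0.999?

8

Prior odds: 0.0005 ÷ 0.9995 = 1/1999.
Likelihood ratio of a positive result = 0.68/0.09 = 68/9.
Target posterior odds = 0.999/0.001 = 999.
Require (68/9)ⁿ ≥ 999 ÷ (1/1999) = 1997001.
(68/9)⁷ ≈1.40561e+06 falls short of 1997001 but (68/9)⁸ ≈1.06202e+07 reaches it, so n = 8.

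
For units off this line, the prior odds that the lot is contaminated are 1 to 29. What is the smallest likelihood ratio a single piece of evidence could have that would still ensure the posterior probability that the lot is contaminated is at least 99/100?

Prior odds = 1/29.
Target odds = 0.99/0.01 = 99.
Required Bayes factor = 99 ÷ (1/29) = 2871.

2871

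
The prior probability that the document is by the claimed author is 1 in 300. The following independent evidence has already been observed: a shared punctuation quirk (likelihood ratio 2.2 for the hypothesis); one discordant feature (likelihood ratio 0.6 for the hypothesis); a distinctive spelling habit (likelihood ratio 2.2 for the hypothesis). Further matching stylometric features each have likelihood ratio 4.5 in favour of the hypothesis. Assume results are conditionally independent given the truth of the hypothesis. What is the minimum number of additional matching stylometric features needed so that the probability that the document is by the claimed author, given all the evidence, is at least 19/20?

Prior odds = (1/300)/(299/300) = 1/299.
Combined Bayes factor of the evidence already in hand = 2.2 × 0.6 × 2.2 = 2.904.
Odds after that evidence = (1/299) × 2.904 = 363/37375.
Target odds = 0.95/0.05 = 19.
Need 4.5ⁿ ≥ 19 ÷ (363/37375) = 710125/363.
4.5⁵ = 1845.28125 falls short of 710125/363 but 4.5⁶ = 8303.765625 reaches it, so n = 6.

6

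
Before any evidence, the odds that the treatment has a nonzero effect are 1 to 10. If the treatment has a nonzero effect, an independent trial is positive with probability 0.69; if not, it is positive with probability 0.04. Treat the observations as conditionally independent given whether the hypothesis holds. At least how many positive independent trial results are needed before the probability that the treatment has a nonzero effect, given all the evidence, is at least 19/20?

2

Prior odds = 0.1.
Likelihood ratio of a positive = 0.69/0.04 = 17.25.
Target odds: 0.95 ÷ 0.05 = 19.
Need 0.1 × 17.25ⁿ ≥ 19, i.e. 17.25ⁿ ≥ 190.
17.25¹ = 17.25 falls short of 190 but 17.25² = 297.5625 reaches it, so n = 2.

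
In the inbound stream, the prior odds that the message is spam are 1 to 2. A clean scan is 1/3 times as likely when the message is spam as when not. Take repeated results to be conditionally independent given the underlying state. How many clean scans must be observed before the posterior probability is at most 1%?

Prior odds = 0.5.
Likelihood ratio per clean scan = 1/3.
Target odds: 0.01 ÷ 0.99 = 1/99.
Require (1/3)ⁿ ≤ 1/99 ÷ 0.5 = 2/99.
(1/3)³ = 1/27 is still above 2/99 but (1/3)⁴ = 1/81 is at or below it, so n = 4.

4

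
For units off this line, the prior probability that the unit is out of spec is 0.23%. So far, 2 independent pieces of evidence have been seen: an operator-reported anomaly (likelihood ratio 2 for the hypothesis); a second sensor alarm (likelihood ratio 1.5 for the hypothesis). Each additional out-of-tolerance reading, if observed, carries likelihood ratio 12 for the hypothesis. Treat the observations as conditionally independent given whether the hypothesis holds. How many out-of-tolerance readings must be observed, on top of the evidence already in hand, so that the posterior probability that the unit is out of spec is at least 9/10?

3

Prior odds = 0.0023/0.9977 = 23/9977.
Combined Bayes factor of the evidence already in hand = 2 × 1.5 = 3.
Odds after that evidence = (23/9977) × 3 = 69/9977.
Target odds = 0.9/0.1 = 9.
Need 12ⁿ ≥ 9 ÷ (69/9977) = 29931/23.
12² = 144 falls short of 29931/23 but 12³ = 1728 reaches it, so n = 3.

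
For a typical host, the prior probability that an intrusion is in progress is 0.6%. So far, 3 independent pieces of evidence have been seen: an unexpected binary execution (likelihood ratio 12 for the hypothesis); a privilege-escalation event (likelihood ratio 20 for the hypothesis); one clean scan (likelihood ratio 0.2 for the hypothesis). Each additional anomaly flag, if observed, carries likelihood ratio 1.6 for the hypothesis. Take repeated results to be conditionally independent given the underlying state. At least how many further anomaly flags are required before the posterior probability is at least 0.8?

Prior odds = 0.006/0.994 = 3/497.
Combined Bayes factor of the evidence already in hand = 12 × 20 × 0.2 = 48.
Odds after that evidence = (3/497) × 48 = 144/497.
Target odds = 0.8/0.2 = 4.
Need 1.6ⁿ ≥ 4 ÷ (144/497) = 497/36.
1.6⁵ = 10.48576 falls short of 497/36 but 1.6⁶ = 262144/15625 reaches it, so n = 6.

6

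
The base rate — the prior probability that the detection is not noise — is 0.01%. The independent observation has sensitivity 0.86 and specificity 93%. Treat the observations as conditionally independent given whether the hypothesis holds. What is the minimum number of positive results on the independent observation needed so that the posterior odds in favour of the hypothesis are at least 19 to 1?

5

Prior odds = 0.0001/0.9999 = 1/9999.
False-positive rate = 1 − 0.93 = 0.07; likelihood ratio of a positive = 0.86/0.07 = 86/7.
Target odds = 19.
Need (1/9999) × (86/7)ⁿ ≥ 19, i.e. (86/7)ⁿ ≥ 189981.
(86/7)⁴ = 54700816/2401 falls short of 189981 but (86/7)⁵ ≈279899 reaches it, so n = 5.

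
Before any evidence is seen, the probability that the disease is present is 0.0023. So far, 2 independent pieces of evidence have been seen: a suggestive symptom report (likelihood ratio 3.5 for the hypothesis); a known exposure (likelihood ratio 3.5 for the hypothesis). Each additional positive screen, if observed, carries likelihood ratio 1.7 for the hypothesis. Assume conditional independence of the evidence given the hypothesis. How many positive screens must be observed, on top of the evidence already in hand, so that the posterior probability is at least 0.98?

Prior odds = 0.0023/0.9977 = 23/9977.
Combined Bayes factor of the evidence already in hand = 3.5 × 3.5 = 12.25.
Odds after that evidence = (23/9977) × 12.25 = 1127/39908.
Target odds = 0.98/0.02 = 49.
Need 1.7ⁿ ≥ 49 ÷ (1127/39908) = 39908/23.
1.7¹⁴ ≈1683.78 falls short of 39908/23 but 1.7¹⁵ ≈2862.42 reaches it, so n = 15.

15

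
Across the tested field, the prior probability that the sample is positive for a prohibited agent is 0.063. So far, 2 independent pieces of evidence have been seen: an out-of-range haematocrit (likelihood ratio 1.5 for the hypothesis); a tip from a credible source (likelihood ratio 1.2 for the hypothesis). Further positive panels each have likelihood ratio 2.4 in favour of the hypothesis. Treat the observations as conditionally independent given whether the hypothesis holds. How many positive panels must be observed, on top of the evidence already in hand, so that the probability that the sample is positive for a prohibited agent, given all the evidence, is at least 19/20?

6

Prior odds = 0.063/0.937 = 63/937.
Combined Bayes factor of the evidence already in hand = 1.5 × 1.2 = 1.8.
Odds after that evidence = (63/937) × 1.8 = 567/4685.
Target odds = 0.95/0.05 = 19.
Need 2.4ⁿ ≥ 19 ÷ (567/4685) = 89015/567.
2.4⁵ = 79.62624 falls short of 89015/567 but 2.4⁶ = 2985984/15625 reaches it, so n = 6.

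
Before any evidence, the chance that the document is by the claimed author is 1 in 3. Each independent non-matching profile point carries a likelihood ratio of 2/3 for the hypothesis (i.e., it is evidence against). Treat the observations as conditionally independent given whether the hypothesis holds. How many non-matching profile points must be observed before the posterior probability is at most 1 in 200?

12

Prior odds = (1/3)/(2/3) = 0.5.
Likelihood ratio per non-matching profile point = 2/3.
Target posterior odds = 0.005/0.995 = 1/199.
Need 0.5 × (2/3)ⁿ ≤ 1/199, i.e. (2/3)ⁿ ≤ 2/199.
(2/3)¹¹ = 2048/177147 is still above 2/199 but (2/3)¹² = 4096/531441 is at or below it, so n = 12.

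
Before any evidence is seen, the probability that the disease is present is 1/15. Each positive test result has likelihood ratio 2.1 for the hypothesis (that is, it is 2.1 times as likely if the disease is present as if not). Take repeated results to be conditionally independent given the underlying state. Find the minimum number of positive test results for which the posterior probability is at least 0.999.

Prior odds = (1/15)/(14/15) = 1/14.
Likelihood ratio per positive test result = 2.1.
Target posterior odds = 0.999/0.001 = 999.
Need (1/14) × 2.1ⁿ ≥ 999, i.e. 2.1ⁿ ≥ 13986.
2.1¹² ≈7355.83 falls short of 13986 but 2.1¹³ ≈15447.2 reaches it, so n = 13.

13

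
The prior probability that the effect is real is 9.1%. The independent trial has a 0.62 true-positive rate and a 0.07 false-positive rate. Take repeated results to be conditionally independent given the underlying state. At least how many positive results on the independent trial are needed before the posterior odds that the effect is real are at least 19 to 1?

3

Prior odds = 0.091/0.909 = 91/909.
Likelihood ratio of a positive result = 0.62/0.07 = 62/7.
Target odds = 19.
Need (91/909) × (62/7)ⁿ ≥ 19, i.e. (62/7)ⁿ ≥ 17271/91.
(62/7)² = 3844/49 falls short of 17271/91 but (62/7)³ = 238328/343 reaches it, so n = 3.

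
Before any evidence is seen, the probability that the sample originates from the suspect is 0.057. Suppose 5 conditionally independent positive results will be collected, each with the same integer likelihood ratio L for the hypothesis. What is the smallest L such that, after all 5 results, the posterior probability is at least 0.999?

7

Prior odds = 0.057/0.943 = 57/943.
Target odds = 0.999/0.001 = 999.
Need L⁵ ≥ 999 ÷ (57/943) = 314019/19.
6⁵ = 7776 < 314019/19 ≤ 16807 = 7⁵, so L = 7.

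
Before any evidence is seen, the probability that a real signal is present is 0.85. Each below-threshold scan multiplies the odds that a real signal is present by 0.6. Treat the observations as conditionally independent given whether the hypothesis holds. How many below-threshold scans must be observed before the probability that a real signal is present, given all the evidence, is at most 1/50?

12

Prior odds: 0.85 ÷ 0.15 = 17/3.
Likelihood ratio per below-threshold scan = 0.6.
Target odds: 0.02 ÷ 0.98 = 1/49.
Require 0.6ⁿ ≤ 1/49 ÷ (17/3) = 3/833.
0.6¹¹ = 177147/48828125 is still above 3/833 but 0.6¹² = 531441/244140625 is at or below it, so n = 12.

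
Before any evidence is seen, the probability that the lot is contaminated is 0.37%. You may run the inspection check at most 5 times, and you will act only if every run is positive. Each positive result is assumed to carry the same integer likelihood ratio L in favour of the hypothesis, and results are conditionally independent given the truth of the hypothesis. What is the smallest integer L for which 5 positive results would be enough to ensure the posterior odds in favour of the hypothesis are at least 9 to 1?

5

Prior odds = 0.0037/0.9963 = 37/9963.
Target odds = 9.
Need L⁵ ≥ 9 ÷ (37/9963) = 89667/37.
4⁵ = 1024 < 89667/37 ≤ 3125 = 5⁵, so L = 5.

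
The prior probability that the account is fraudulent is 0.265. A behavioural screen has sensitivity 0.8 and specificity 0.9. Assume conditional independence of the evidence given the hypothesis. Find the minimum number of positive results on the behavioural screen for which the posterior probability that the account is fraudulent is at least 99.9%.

Prior odds = 0.265/0.735 = 53/147.
False-positive rate = 1 − 0.9 = 0.1; likelihood ratio of a positive = 0.8/0.1 = 8.
Target odds: 0.999 ÷ 0.001 = 999.
Need (53/147) × 8ⁿ ≥ 999, i.e. 8ⁿ ≥ 146853/53.
8³ = 512 falls short of 146853/53 but 8⁴ = 4096 reaches it, so n = 4.

4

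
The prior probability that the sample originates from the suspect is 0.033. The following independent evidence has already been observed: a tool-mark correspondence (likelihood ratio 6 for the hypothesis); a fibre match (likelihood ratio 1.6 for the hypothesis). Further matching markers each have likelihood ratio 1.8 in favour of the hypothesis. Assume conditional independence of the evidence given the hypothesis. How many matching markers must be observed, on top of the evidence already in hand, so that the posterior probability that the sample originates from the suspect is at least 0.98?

9

Prior odds = 0.033/0.967 = 33/967.
Combined Bayes factor of the evidence already in hand = 6 × 1.6 = 9.6.
Odds after that evidence = (33/967) × 9.6 = 1584/4835.
Target odds = 0.98/0.02 = 49.
Need 1.8ⁿ ≥ 49 ÷ (1584/4835) = 236915/1584.
1.8⁸ = 43046721/390625 falls short of 236915/1584 but 1.8⁹ = 387420489/1953125 reaches it, so n = 9.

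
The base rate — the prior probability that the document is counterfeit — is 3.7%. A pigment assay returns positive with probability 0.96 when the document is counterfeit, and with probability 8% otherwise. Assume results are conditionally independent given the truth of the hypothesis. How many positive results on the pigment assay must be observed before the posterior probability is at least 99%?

Prior odds: 0.037 ÷ 0.963 = 37/963.
Likelihood ratio of a positive result = 0.96/0.08 = 12.
Target posterior odds = 0.99/0.01 = 99.
Need (37/963) × 12ⁿ ≥ 99, i.e. 12ⁿ ≥ 95337/37.
12³ = 1728 falls short of 95337/37 but 12⁴ = 20736 reaches it, so n = 4.

4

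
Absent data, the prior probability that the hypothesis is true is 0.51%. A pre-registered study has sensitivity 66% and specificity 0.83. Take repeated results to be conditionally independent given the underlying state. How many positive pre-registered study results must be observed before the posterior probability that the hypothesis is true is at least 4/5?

5

Prior odds: 0.0051 ÷ 0.9949 = 51/9949.
False-positive rate = 1 − 0.83 = 0.17; likelihood ratio of a positive = 0.66/0.17 = 66/17.
Target posterior odds = 0.8/0.2 = 4.
Require (66/17)ⁿ ≥ 4 ÷ (51/9949) = 39796/51.
(66/17)⁴ = 18974736/83521 falls short of 39796/51 but (66/17)⁵ ≈882.013 reaches it, so n = 5.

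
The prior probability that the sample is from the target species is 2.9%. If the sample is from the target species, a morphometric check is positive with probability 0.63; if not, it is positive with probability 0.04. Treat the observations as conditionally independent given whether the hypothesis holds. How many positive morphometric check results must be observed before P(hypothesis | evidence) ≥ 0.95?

3

Prior odds = 0.029/0.971 = 29/971.
Likelihood ratio of a positive = 0.63/0.04 = 15.75.
Target odds: 0.95 ÷ 0.05 = 19.
Require 15.75ⁿ ≥ 19 ÷ (29/971) = 18449/29.
15.75² = 248.0625 falls short of 18449/29 but 15.75³ = 3906.984375 reaches it, so n = 3.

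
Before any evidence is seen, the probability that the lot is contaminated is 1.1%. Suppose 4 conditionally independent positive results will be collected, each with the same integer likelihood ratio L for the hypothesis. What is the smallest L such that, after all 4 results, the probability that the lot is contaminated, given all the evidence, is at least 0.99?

Prior odds = 0.011/0.989 = 11/989.
Target odds = 0.99/0.01 = 99.
Need L⁴ ≥ 99 ÷ (11/989) = 8901.
9⁴ = 6561 < 8901 ≤ 10000 = 10⁴, so L = 10.

10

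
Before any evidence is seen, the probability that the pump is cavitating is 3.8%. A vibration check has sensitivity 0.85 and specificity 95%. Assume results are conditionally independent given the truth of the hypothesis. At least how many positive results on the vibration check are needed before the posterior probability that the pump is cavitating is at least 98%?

Prior odds: 0.038 ÷ 0.962 = 19/481.
False-positive rate = 1 − 0.95 = 0.05; likelihood ratio of a positive = 0.85/0.05 = 17.
Target posterior odds = 0.98/0.02 = 49.
Require 17ⁿ ≥ 49 ÷ (19/481) = 23569/19.
17² = 289 falls short of 23569/19 but 17³ = 4913 reaches it, so n = 3.

3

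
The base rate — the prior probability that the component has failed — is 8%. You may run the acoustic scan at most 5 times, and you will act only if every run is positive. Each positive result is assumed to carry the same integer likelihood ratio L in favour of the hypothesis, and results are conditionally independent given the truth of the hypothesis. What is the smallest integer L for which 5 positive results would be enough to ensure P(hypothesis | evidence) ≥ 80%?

3

Prior odds = 0.08/0.92 = 2/23.
Target odds = 0.8/0.2 = 4.
Need L⁵ ≥ 4 ÷ (2/23) = 46.
2⁵ = 32 < 46 ≤ 243 = 3⁵, so L = 3.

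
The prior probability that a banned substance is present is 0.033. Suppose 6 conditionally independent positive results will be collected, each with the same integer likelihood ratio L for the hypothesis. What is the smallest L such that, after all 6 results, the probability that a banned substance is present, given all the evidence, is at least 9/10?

Prior odds = 0.033/0.967 = 33/967.
Target odds = 0.9/0.1 = 9.
Need L⁶ ≥ 9 ÷ (33/967) = 2901/11.
2⁶ = 64 < 2901/11 ≤ 729 = 3⁶, so L = 3.

3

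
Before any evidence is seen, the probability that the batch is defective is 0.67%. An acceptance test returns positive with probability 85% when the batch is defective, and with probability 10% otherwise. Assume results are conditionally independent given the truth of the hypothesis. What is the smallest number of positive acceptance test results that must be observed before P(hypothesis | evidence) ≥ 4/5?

Prior odds: 0.0067 ÷ 0.9933 = 67/9933.
Likelihood ratio of a positive result = 0.85/0.1 = 8.5.
Target posterior odds = 0.8/0.2 = 4.
Require 8.5ⁿ ≥ 4 ÷ (67/9933) = 39732/67.
8.5² = 72.25 falls short of 39732/67 but 8.5³ = 614.125 reaches it, so n = 3.

3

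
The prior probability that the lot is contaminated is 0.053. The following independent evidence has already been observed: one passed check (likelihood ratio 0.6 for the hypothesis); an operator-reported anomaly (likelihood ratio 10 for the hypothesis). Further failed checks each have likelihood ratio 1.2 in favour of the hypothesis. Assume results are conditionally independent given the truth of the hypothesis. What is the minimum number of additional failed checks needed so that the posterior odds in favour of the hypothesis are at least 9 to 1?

19

Prior odds = 0.053/0.947 = 53/947.
Combined Bayes factor of the evidence already in hand = 0.6 × 10 = 6.
Odds after that evidence = (53/947) × 6 = 318/947.
Target odds = 9.
Need 1.2ⁿ ≥ 9 ÷ (318/947) = 2841/106.
1.2¹⁸ ≈26.6233 falls short of 2841/106 but 1.2¹⁹ ≈31.948 reaches it, so n = 19.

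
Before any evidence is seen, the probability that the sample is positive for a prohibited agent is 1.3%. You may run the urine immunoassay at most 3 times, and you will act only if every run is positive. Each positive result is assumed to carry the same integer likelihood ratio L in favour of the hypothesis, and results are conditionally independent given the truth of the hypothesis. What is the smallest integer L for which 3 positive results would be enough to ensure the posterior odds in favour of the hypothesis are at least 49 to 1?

Prior odds = 0.013/0.987 = 13/987.
Target odds = 49.
Need L³ ≥ 49 ÷ (13/987) = 48363/13.
15³ = 3375 < 48363/13 ≤ 4096 = 16³, so L = 16.

16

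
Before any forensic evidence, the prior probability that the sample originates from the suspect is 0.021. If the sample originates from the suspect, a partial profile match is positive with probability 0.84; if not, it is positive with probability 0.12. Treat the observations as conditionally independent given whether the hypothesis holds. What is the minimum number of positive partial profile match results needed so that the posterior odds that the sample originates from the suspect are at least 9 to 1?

4

Prior odds: 0.021 ÷ 0.979 = 21/979.
Likelihood ratio of a positive = 0.84/0.12 = 7.
Target odds = 9.
Need (21/979) × 7ⁿ ≥ 9, i.e. 7ⁿ ≥ 2937/7.
7³ = 343 falls short of 2937/7 but 7⁴ = 2401 reaches it, so n = 4.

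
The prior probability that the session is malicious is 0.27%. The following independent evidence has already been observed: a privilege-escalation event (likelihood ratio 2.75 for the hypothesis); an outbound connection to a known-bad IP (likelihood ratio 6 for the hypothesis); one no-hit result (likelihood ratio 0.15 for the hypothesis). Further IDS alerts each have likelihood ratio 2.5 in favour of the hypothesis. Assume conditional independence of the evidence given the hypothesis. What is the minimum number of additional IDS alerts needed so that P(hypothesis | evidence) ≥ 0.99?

11

Prior odds = 0.0027/0.9973 = 27/9973.
Combined Bayes factor of the evidence already in hand = 2.75 × 6 × 0.15 = 2.475.
Odds after that evidence = (27/9973) × 2.475 = 2673/398920.
Target odds = 0.99/0.01 = 99.
Need 2.5ⁿ ≥ 99 ÷ (2673/398920) = 398920/27.
2.5¹⁰ = 9765625/1024 falls short of 398920/27 but 2.5¹¹ = 48828125/2048 reaches it, so n = 11.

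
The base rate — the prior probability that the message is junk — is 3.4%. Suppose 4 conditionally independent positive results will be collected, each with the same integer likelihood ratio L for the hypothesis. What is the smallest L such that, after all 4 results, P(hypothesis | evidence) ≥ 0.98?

Prior odds = 0.034/0.966 = 17/483.
Target odds = 0.98/0.02 = 49.
Need L⁴ ≥ 49 ÷ (17/483) = 23667/17.
6⁴ = 1296 < 23667/17 ≤ 2401 = 7⁴, so L = 7.

7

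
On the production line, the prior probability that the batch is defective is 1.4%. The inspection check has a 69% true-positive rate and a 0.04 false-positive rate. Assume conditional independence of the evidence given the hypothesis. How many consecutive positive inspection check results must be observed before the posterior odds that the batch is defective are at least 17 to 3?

3

Prior odds: 0.014 ÷ 0.986 = 7/493.
Likelihood ratio of a positive result = 0.69/0.04 = 17.25.
Target odds = 17/3.
Require 17.25ⁿ ≥ 17/3 ÷ (7/493) = 8381/21.
17.25² = 297.5625 falls short of 8381/21 but 17.25³ = 5132.953125 reaches it, so n = 3.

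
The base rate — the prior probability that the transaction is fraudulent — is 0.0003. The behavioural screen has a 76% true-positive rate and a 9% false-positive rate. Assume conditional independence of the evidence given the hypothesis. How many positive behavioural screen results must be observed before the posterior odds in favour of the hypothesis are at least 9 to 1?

Prior odds = 0.0003/0.9997 = 3/9997.
Likelihood ratio of a positive result = 0.76/0.09 = 76/9.
Target odds = 9.
Require (76/9)ⁿ ≥ 9 ÷ (3/9997) = 29991.
(76/9)⁴ = 33362176/6561 falls short of 29991 but (76/9)⁵ ≈42939.3 reaches it, so n = 5.

5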